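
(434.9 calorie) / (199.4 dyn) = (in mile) 567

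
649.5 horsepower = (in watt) 4.843e+05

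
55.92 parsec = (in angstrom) 1.726e+28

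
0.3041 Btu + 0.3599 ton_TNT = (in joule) 1.506e+09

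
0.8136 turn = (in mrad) 5112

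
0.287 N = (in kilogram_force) 0.02927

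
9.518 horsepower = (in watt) 7098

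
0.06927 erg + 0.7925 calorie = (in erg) 3.316e+07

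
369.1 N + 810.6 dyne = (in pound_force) 82.98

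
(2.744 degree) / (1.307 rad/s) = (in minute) 0.0006107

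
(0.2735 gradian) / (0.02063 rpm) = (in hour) 0.0005524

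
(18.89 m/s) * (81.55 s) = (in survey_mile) 0.9572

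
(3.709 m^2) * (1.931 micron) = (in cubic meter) 7.162e-06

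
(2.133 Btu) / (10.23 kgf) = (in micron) 2.243e+07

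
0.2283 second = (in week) 3.775e-07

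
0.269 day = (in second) 2.324e+04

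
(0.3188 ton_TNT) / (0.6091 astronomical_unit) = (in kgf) 0.001493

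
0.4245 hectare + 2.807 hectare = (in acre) 7.985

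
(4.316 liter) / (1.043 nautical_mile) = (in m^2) 2.234e-06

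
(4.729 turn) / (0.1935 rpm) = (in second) 1466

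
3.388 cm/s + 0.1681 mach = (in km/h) 206.2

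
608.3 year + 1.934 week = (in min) 3.197e+08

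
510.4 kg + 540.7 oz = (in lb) 1159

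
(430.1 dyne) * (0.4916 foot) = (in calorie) 0.000154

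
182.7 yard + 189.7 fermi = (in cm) 1.671e+04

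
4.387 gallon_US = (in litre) 16.61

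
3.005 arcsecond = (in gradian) 0.0009275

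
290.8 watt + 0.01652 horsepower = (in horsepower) 0.4065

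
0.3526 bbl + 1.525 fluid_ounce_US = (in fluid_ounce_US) 1897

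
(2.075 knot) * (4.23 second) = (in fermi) 4.515e+15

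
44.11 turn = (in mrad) 2.772e+05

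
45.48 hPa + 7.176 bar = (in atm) 7.127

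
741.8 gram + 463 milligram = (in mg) 7.423e+05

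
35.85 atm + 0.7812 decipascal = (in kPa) 3633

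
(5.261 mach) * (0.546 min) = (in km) 58.69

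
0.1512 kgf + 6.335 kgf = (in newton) 63.61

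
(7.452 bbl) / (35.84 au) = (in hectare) 2.21e-17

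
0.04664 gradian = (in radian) 0.0007326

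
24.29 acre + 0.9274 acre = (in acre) 25.22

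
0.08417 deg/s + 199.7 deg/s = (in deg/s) 199.8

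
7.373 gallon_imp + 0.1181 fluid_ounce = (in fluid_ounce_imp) 1180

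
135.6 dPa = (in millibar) 0.1356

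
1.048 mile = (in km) 1.687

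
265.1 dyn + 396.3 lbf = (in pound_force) 396.3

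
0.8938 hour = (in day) 0.03724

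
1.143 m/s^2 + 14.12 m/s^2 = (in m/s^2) 15.26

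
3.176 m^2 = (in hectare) 0.0003176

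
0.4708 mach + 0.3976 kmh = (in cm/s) 1.604e+04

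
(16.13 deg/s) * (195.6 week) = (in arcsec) 6.869e+12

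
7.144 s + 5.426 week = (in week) 5.426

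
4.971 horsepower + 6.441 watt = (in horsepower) 4.98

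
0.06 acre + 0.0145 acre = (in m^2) 301.5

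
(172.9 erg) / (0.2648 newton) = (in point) 0.1851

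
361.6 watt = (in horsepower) 0.4849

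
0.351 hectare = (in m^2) 3510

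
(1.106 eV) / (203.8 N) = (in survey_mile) 5.403e-25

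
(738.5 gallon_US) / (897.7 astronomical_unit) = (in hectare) 2.082e-18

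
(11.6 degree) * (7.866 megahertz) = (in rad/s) 1.593e+06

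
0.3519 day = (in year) 0.0009641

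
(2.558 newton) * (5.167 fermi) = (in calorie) 3.159e-15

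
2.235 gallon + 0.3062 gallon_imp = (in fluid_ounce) 333.1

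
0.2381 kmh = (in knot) 0.1286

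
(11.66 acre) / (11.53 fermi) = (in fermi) 4.092e+33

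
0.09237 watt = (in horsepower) 0.0001239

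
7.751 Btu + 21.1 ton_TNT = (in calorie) 2.11e+10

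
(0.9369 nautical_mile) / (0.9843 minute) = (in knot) 57.11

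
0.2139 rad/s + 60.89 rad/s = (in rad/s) 61.1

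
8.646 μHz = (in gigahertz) 8.646e-15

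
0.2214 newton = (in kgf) 0.02258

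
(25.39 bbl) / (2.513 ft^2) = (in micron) 1.729e+07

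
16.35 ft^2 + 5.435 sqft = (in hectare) 0.0002024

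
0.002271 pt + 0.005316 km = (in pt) 1.507e+04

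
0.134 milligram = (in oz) 4.727e-06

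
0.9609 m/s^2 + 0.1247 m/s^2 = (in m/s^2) 1.086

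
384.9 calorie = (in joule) 1610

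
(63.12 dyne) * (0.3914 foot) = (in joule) 7.53e-05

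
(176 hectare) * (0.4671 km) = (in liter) 8.221e+11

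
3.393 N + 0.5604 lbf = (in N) 5.886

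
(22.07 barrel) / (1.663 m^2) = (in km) 0.00211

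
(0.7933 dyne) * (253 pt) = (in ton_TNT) 1.692e-16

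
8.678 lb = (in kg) 3.936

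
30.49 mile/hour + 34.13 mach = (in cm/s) 1.163e+06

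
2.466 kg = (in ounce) 86.99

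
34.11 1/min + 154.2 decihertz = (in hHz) 0.1599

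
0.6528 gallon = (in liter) 2.471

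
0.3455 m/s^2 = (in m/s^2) 0.3455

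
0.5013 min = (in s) 30.08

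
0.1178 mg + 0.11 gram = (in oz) 0.003884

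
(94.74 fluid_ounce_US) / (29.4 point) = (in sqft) 2.908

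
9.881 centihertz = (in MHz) 9.881e-08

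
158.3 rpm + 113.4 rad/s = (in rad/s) 130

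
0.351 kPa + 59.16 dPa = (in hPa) 3.569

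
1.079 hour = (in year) 0.0001232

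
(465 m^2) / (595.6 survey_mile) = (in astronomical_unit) 3.243e-15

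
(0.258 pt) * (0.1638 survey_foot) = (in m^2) 4.544e-06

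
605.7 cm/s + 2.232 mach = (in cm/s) 7.661e+04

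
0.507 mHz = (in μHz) 507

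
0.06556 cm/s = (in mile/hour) 0.001467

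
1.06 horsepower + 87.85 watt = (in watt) 878.3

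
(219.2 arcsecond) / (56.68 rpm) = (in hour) 4.973e-08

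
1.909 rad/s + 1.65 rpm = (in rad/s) 2.082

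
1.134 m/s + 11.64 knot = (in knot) 13.84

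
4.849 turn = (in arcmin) 1.047e+05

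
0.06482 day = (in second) 5600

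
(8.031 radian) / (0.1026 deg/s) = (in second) 4485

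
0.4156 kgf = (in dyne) 4.076e+05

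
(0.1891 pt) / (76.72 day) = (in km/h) 3.623e-11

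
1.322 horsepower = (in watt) 985.8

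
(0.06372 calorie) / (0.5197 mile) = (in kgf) 3.25e-05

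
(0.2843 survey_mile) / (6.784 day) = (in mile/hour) 0.001746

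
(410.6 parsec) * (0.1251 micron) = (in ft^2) 1.706e+13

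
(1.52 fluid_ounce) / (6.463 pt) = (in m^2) 0.01972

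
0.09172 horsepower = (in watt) 68.4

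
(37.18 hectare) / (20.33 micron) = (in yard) 2e+10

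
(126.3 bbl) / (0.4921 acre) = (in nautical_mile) 5.444e-06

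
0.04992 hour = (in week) 0.0002971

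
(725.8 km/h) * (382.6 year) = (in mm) 2.433e+15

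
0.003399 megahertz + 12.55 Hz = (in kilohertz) 3.412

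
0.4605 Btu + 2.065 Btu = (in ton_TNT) 6.368e-07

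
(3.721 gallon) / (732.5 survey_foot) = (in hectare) 6.309e-09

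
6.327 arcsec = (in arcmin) 0.1055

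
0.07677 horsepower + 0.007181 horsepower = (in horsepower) 0.08395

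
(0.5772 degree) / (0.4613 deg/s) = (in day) 1.448e-05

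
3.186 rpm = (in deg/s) 19.12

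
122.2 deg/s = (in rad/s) 2.133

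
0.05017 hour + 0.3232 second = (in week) 0.0002992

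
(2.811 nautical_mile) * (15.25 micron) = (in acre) 1.962e-05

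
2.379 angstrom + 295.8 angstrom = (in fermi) 2.982e+07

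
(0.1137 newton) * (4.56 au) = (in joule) 7.756e+10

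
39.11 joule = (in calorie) 9.348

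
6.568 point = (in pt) 6.568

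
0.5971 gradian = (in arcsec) 1935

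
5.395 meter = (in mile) 0.003352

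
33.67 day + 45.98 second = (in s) 2.909e+06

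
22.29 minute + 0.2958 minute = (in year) 4.297e-05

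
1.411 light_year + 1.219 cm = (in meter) 1.335e+16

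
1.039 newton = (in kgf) 0.1059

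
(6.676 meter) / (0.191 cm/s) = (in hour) 0.9709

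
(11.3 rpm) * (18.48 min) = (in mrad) 1.312e+06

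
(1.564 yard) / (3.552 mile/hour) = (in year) 2.856e-08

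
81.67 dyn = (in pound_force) 0.0001836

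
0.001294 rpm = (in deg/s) 0.007764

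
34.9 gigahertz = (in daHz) 3.49e+09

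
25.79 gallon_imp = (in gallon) 30.97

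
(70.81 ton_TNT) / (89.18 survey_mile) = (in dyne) 2.064e+11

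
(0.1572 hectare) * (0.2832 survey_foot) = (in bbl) 853.5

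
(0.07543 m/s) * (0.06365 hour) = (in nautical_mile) 0.009333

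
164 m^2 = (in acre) 0.04053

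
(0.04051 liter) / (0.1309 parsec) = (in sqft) 1.08e-19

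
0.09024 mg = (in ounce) 3.183e-06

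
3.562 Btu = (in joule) 3758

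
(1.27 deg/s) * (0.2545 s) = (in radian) 0.005641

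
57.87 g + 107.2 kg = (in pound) 236.5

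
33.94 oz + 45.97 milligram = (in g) 962.2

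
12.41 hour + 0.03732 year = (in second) 1.222e+06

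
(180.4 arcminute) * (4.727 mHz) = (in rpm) 0.002369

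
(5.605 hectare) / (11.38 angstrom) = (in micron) 4.925e+19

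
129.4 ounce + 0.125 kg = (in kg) 3.793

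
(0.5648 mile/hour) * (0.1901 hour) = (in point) 4.898e+05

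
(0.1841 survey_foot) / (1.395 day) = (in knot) 9.05e-07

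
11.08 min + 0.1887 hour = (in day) 0.01556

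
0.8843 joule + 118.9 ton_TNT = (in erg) 4.975e+18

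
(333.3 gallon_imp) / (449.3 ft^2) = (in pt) 102.9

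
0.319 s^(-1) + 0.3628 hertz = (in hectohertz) 0.006818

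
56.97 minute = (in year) 0.0001084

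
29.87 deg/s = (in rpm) 4.978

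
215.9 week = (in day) 1511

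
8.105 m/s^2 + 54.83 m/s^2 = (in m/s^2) 62.94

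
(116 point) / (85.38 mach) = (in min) 2.346e-08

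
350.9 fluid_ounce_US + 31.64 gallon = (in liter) 130.1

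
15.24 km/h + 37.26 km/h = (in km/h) 52.5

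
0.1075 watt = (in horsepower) 0.0001442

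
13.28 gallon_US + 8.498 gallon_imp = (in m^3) 0.0889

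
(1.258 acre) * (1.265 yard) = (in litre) 5.889e+06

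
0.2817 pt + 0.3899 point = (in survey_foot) 0.0007773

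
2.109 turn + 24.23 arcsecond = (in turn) 2.109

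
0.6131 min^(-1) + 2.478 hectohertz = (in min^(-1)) 1.487e+04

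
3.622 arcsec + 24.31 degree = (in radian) 0.4243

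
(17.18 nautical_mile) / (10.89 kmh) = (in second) 1.052e+04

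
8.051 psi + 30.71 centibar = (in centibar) 86.22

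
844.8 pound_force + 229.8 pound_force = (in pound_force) 1075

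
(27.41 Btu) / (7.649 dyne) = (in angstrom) 3.781e+18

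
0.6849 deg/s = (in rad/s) 0.01195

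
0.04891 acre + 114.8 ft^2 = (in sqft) 2245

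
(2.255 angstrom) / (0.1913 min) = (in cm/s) 1.965e-09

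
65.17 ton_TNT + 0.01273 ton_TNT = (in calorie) 6.518e+10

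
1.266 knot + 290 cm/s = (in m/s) 3.551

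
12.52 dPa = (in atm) 1.236e-05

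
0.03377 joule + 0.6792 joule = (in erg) 7.13e+06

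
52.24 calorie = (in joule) 218.6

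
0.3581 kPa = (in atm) 0.003534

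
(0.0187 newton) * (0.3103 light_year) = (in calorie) 1.312e+13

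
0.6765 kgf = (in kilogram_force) 0.6765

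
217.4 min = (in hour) 3.623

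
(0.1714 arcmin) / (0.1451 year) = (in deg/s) 6.243e-10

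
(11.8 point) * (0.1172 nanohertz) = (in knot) 9.484e-13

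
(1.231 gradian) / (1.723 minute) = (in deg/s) 0.01072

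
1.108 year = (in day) 404.4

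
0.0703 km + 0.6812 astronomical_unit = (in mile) 6.332e+07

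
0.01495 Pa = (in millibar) 0.0001495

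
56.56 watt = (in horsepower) 0.07585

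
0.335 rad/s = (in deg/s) 19.19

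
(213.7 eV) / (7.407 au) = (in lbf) 6.946e-30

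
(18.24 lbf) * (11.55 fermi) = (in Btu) 8.882e-16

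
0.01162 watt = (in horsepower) 1.558e-05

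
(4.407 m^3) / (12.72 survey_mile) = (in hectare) 2.153e-08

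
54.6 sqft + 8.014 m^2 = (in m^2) 13.09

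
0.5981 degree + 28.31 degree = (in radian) 0.5045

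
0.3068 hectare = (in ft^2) 3.302e+04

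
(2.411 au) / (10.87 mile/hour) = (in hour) 2.062e+07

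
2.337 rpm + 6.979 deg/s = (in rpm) 3.5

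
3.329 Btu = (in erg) 3.512e+10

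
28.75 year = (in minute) 1.511e+07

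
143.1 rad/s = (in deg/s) 8199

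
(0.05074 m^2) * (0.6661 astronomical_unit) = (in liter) 5.056e+12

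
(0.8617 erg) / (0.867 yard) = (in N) 1.087e-07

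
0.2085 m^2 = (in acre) 5.152e-05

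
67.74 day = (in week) 9.677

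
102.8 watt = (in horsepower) 0.1379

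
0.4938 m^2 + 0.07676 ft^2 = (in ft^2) 5.392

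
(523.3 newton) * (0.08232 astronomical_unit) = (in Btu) 6.108e+09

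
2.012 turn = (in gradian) 804.8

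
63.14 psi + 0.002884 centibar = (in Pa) 4.353e+05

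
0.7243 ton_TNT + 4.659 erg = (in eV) 1.891e+28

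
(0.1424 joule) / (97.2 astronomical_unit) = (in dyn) 9.793e-10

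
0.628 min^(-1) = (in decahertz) 0.001047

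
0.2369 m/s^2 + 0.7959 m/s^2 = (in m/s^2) 1.033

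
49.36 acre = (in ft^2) 2.15e+06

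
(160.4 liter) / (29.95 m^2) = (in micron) 5356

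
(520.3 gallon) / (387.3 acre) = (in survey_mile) 7.808e-10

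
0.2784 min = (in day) 0.0001933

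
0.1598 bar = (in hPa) 159.8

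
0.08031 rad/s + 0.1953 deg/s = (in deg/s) 4.797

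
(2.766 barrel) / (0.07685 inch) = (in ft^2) 2425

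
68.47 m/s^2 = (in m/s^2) 68.47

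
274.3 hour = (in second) 9.875e+05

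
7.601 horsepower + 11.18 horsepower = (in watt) 1.4e+04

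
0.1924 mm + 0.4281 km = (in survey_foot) 1405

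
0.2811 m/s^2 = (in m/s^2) 0.2811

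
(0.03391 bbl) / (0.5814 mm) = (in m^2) 9.273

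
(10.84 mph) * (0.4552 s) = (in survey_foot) 7.237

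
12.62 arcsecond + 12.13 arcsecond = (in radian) 0.00012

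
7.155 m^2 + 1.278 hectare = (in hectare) 1.279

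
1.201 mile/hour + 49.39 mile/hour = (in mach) 0.06642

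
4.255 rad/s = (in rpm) 40.63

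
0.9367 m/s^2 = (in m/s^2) 0.9367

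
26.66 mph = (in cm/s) 1192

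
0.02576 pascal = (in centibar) 2.576e-05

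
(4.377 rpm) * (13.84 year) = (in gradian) 1.274e+10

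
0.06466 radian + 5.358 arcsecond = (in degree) 3.706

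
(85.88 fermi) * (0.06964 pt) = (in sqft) 2.271e-17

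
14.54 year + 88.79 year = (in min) 5.431e+07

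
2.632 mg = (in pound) 5.803e-06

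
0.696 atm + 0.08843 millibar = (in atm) 0.6961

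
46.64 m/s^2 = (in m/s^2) 46.64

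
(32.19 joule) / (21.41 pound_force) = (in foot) 1.109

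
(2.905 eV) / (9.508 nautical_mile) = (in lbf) 5.942e-24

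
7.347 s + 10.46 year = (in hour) 9.163e+04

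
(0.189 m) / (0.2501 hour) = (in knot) 0.000408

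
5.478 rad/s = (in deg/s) 313.9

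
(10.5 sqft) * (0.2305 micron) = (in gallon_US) 5.94e-05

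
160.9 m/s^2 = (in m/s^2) 160.9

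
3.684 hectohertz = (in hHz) 3.684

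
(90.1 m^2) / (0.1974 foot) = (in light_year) 1.583e-13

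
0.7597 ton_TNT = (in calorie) 7.597e+08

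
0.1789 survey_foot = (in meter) 0.05453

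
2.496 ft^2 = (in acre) 5.73e-05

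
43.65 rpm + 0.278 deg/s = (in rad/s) 4.576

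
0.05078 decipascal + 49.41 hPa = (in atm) 0.04876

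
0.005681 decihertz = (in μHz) 568.1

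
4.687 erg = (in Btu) 4.442e-10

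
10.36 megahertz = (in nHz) 1.036e+16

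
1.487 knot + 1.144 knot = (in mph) 3.028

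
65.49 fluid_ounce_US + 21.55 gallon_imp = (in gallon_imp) 21.98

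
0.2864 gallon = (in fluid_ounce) 36.66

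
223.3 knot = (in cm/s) 1.149e+04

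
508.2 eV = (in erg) 8.142e-10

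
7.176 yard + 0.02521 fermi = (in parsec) 2.127e-16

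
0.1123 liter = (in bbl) 0.0007063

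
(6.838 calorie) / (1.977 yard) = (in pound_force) 3.558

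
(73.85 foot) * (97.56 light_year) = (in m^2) 2.078e+19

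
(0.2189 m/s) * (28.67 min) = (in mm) 3.766e+05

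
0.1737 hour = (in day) 0.007237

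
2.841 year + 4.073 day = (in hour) 2.498e+04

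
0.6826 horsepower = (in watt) 509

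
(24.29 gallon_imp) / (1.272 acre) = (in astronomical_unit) 1.434e-16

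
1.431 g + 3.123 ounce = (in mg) 8.997e+04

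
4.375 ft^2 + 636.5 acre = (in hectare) 257.6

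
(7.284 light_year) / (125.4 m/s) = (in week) 9.086e+08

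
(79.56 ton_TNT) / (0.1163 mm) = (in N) 2.862e+15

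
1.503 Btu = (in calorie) 379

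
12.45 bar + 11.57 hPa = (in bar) 12.46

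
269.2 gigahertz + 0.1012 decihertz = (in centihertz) 2.692e+13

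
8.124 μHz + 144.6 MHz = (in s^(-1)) 1.446e+08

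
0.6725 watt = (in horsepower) 0.0009018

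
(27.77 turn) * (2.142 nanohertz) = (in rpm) 3.569e-06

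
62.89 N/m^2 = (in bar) 0.0006289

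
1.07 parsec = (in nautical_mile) 1.783e+13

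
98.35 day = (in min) 1.416e+05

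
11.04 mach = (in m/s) 3759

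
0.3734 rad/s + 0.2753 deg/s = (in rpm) 3.612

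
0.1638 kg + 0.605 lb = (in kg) 0.4382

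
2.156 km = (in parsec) 6.987e-14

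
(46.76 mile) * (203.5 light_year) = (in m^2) 1.449e+23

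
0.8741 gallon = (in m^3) 0.003309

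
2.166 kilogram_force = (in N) 21.24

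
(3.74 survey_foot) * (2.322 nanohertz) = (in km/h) 9.529e-09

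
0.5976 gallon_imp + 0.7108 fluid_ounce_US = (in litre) 2.738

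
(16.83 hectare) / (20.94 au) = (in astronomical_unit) 3.591e-19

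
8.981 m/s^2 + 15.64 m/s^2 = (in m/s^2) 24.62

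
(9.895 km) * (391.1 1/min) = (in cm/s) 6.45e+06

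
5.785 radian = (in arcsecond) 1.193e+06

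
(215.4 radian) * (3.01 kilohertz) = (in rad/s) 6.484e+05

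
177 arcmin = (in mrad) 51.49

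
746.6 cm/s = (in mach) 0.02193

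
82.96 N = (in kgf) 8.46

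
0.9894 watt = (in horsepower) 0.001327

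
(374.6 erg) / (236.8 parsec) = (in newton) 5.127e-24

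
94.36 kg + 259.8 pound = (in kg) 212.2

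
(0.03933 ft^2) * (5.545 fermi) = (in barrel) 1.274e-16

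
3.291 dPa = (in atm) 3.248e-06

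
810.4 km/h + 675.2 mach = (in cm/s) 2.301e+07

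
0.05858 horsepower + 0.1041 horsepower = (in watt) 121.3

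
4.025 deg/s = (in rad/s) 0.07025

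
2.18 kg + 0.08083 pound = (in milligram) 2.217e+06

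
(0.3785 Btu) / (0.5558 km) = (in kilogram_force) 0.07327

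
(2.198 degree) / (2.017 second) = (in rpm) 0.1816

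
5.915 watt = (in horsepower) 0.007932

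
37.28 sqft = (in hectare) 0.0003463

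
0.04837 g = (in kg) 4.837e-05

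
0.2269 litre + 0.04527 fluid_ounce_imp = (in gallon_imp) 0.05019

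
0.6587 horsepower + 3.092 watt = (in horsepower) 0.6628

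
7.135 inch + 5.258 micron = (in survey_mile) 0.0001126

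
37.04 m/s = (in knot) 72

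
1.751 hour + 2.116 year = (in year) 2.116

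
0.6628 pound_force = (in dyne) 2.948e+05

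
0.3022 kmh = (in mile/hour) 0.1878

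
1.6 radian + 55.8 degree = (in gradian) 163.9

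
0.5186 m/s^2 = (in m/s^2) 0.5186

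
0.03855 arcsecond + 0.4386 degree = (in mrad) 7.655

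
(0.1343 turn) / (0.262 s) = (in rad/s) 3.221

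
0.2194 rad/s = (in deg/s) 12.57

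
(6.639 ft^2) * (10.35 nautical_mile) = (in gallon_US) 3.123e+06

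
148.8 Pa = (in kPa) 0.1488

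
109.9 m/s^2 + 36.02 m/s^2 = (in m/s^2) 145.9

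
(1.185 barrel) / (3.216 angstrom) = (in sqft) 6.306e+09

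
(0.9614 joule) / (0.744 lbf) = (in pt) 823.5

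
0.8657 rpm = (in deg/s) 5.194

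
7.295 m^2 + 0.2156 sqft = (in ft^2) 78.74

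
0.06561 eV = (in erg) 1.051e-13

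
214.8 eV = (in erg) 3.441e-10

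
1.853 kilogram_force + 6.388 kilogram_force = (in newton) 80.82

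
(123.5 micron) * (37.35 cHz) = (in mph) 0.0001032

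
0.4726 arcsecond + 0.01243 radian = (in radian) 0.01243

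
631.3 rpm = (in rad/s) 66.11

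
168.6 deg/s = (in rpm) 28.1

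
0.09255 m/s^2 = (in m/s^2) 0.09255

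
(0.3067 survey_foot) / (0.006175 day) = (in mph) 0.000392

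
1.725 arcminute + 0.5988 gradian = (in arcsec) 2044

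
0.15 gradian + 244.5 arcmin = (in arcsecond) 1.516e+04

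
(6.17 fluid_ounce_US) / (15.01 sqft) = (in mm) 0.1309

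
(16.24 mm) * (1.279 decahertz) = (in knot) 0.4038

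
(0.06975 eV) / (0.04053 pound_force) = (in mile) 3.852e-23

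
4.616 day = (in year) 0.01265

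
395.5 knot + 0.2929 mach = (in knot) 589.4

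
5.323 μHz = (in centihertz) 0.0005323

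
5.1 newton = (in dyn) 5.1e+05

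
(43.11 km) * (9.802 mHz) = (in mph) 945.2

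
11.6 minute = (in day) 0.008056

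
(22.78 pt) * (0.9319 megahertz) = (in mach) 21.99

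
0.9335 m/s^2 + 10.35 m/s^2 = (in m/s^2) 11.28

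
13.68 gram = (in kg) 0.01368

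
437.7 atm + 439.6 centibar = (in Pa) 4.479e+07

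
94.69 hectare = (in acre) 234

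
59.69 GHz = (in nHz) 5.969e+19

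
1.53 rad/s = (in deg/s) 87.66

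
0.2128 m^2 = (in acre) 5.258e-05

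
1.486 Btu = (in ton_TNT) 3.747e-07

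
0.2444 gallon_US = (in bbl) 0.005819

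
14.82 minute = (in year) 2.82e-05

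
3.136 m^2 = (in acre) 0.0007749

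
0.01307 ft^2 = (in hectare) 1.214e-07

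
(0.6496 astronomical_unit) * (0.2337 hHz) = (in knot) 4.415e+12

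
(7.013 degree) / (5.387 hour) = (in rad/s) 6.311e-06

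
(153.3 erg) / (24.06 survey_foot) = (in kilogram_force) 2.132e-07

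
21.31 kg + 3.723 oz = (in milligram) 2.142e+07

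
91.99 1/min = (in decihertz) 15.33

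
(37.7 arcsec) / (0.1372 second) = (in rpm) 0.01272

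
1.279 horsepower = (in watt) 953.8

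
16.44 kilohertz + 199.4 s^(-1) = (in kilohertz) 16.64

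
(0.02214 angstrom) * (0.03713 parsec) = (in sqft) 2.73e+04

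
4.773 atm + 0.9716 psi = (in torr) 3678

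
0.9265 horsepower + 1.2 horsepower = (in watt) 1586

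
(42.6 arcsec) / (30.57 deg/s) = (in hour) 1.075e-07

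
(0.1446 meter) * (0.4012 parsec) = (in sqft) 1.927e+16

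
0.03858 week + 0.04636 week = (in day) 0.5946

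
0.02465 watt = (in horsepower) 3.306e-05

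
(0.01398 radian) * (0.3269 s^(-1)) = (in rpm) 0.04364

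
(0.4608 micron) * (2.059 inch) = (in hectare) 2.41e-12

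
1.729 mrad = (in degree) 0.09906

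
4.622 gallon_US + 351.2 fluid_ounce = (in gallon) 7.366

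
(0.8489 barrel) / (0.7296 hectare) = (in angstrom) 1.85e+05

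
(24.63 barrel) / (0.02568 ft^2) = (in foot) 5385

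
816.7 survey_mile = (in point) 3.726e+09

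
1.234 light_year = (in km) 1.167e+13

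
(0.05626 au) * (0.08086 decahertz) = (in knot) 1.323e+10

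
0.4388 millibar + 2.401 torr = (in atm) 0.003592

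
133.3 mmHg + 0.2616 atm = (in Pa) 4.428e+04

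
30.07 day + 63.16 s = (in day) 30.07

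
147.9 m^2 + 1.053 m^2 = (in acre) 0.03681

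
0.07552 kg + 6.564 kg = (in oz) 234.2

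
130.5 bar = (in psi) 1893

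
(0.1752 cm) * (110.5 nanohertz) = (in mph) 4.331e-10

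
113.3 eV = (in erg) 1.815e-10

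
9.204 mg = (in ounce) 0.0003247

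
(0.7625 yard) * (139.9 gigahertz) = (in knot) 1.896e+11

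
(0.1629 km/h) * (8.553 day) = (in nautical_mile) 18.06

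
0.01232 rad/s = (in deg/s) 0.7059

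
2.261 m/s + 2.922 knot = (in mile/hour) 8.42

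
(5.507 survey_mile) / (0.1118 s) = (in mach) 232.8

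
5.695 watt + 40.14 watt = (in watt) 45.84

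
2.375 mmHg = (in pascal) 316.6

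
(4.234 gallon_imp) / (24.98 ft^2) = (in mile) 5.154e-06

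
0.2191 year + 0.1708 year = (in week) 20.33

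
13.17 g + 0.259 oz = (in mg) 2.051e+04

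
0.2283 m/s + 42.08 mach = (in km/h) 5.158e+04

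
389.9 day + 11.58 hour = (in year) 1.07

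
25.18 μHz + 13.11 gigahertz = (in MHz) 1.311e+04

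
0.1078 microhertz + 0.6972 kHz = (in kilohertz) 0.6972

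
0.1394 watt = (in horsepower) 0.0001869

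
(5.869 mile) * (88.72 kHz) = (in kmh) 3.017e+09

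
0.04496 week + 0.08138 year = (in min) 4.323e+04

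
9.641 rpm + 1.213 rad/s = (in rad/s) 2.223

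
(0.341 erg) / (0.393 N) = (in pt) 0.000246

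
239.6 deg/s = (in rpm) 39.93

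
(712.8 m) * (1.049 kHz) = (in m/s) 7.477e+05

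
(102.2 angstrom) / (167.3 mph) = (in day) 1.582e-15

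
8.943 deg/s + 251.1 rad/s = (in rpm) 2399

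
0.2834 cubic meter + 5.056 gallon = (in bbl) 1.903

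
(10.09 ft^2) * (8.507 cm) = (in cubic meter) 0.07974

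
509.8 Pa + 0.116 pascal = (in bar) 0.005099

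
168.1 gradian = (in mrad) 2641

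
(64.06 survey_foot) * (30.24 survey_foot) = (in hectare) 0.018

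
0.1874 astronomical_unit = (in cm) 2.803e+12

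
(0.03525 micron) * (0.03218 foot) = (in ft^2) 3.722e-09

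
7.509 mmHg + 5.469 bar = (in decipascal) 5.479e+06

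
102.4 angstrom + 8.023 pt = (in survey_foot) 0.009286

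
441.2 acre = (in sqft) 1.922e+07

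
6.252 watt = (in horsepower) 0.008384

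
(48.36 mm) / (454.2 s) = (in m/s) 0.0001065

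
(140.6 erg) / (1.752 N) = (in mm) 0.008025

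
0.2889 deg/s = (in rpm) 0.04815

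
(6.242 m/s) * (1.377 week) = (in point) 1.474e+10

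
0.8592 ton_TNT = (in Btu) 3.407e+06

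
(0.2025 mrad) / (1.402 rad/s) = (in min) 2.407e-06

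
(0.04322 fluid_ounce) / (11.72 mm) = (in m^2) 0.0001091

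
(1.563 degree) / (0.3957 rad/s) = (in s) 0.06894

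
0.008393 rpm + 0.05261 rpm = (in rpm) 0.061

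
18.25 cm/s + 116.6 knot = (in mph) 134.6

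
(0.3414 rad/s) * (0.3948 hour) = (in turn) 77.23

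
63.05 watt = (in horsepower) 0.08455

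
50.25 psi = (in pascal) 3.465e+05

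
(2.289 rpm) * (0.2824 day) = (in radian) 5849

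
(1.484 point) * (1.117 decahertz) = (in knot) 0.01137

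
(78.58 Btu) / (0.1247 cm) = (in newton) 6.648e+07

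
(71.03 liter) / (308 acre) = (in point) 0.0001615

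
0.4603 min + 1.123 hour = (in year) 0.0001291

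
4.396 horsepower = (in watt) 3278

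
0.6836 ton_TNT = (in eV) 1.785e+28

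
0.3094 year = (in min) 1.626e+05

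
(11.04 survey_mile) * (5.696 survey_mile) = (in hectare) 1.629e+04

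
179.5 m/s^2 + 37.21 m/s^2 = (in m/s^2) 216.7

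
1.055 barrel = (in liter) 167.7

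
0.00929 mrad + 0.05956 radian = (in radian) 0.05957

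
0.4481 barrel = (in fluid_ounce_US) 2409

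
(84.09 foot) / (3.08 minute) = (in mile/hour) 0.3102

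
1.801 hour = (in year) 0.0002056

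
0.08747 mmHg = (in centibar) 0.01166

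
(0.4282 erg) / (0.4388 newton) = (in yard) 1.067e-07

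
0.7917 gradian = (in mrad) 12.44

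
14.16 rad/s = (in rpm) 135.2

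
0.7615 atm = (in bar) 0.7716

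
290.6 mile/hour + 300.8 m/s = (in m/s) 430.7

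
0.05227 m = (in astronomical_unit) 3.494e-13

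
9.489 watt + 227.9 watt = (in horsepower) 0.3183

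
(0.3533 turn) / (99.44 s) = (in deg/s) 1.279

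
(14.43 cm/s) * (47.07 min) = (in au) 2.724e-09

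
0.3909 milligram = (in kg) 3.909e-07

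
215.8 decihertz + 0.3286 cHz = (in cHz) 2158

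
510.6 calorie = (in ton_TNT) 5.106e-07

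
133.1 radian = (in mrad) 1.331e+05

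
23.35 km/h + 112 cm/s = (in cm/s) 760.6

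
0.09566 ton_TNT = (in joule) 4.002e+08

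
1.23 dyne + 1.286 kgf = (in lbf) 2.835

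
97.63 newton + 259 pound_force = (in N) 1250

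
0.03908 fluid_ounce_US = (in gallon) 0.0003053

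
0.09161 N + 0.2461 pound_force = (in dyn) 1.186e+05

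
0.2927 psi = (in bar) 0.02018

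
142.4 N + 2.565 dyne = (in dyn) 1.424e+07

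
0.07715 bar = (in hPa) 77.15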